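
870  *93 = 80910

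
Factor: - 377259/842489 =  - 3^1*125753^1*842489^( - 1)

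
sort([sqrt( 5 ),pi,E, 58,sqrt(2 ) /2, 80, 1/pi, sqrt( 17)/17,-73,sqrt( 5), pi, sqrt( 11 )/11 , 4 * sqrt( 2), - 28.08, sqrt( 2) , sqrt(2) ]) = [ - 73,-28.08, sqrt( 17)/17,sqrt( 11 ) /11, 1/pi,  sqrt( 2)/2,sqrt( 2 ),sqrt( 2),  sqrt ( 5),sqrt(5 ),E, pi, pi, 4*sqrt( 2 ), 58, 80 ]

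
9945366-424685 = 9520681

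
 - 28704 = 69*( - 416)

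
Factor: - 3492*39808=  - 2^9*3^2*97^1*311^1  =  - 139009536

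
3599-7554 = -3955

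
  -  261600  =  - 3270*80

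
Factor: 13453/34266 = 2^( - 1)*3^( - 1) * 11^1* 1223^1*5711^(-1)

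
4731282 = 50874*93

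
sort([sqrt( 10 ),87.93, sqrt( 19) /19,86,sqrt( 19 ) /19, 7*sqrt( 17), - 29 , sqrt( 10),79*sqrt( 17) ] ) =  [ - 29,sqrt( 19)/19, sqrt( 19) /19,sqrt(10 ), sqrt(10),  7*sqrt ( 17),86,87.93, 79*sqrt (17 ) ]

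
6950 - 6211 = 739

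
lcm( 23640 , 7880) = 23640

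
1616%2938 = 1616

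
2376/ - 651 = -792/217  =  -3.65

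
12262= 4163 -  - 8099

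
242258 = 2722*89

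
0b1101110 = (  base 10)110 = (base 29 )3N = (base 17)68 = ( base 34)38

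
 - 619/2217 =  -1 + 1598/2217  =  -0.28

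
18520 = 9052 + 9468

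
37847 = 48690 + -10843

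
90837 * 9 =817533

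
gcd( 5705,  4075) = 815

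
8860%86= 2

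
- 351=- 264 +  - 87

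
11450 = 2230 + 9220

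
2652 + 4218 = 6870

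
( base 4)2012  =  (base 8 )206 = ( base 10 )134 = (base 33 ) 42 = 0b10000110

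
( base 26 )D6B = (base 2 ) 10001011111011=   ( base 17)1dgd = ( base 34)7PD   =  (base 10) 8955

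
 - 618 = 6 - 624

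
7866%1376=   986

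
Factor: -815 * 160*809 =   -  105493600 = - 2^5 * 5^2*163^1 *809^1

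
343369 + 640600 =983969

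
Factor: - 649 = - 11^1*59^1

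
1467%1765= 1467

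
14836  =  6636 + 8200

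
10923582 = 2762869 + 8160713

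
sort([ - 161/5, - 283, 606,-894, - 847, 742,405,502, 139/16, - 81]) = [ - 894, - 847, - 283, - 81, - 161/5, 139/16, 405, 502,  606,742 ] 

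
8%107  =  8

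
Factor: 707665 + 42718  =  750383 = 750383^1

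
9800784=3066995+6733789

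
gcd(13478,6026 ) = 46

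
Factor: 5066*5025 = 2^1*3^1*5^2*17^1 * 67^1*149^1 = 25456650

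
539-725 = - 186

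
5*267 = 1335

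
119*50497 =6009143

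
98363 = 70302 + 28061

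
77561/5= 77561/5 =15512.20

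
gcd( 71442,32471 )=1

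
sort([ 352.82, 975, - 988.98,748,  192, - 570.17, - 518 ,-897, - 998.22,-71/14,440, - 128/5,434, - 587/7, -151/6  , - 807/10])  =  [ - 998.22, - 988.98,-897, - 570.17, - 518,-587/7 , - 807/10, - 128/5, - 151/6 , - 71/14, 192,352.82 , 434, 440, 748,975]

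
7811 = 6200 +1611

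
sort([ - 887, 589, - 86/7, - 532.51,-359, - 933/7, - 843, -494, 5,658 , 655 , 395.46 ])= [ - 887, - 843, - 532.51,-494, - 359, - 933/7,- 86/7,5, 395.46,589,655,658]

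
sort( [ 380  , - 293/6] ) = [ -293/6, 380 ]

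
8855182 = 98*90359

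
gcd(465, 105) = 15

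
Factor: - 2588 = -2^2*647^1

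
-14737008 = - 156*94468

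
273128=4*68282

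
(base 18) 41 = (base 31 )2B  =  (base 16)49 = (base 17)45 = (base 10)73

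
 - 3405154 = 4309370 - 7714524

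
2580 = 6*430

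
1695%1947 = 1695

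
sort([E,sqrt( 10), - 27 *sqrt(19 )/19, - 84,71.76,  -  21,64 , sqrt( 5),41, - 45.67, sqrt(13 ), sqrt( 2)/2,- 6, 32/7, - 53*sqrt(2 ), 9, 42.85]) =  [ - 84, - 53 * sqrt( 2), - 45.67, - 21, - 27 *sqrt(19 )/19,  -  6, sqrt( 2 ) /2,sqrt( 5), E, sqrt(10), sqrt( 13),32/7  ,  9,41, 42.85,64,71.76 ] 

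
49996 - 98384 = -48388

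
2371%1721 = 650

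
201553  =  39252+162301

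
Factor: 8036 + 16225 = 3^1*8087^1=24261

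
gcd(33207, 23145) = 3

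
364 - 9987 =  - 9623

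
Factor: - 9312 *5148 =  - 2^7*3^3*11^1*13^1*97^1 = - 47938176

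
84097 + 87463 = 171560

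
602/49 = 86/7 = 12.29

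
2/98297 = 2/98297 = 0.00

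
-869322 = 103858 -973180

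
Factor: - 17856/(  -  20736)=31/36 = 2^ (  -  2 ) * 3^(-2)*31^1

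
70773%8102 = 5957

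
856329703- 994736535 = -138406832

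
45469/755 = 45469/755 = 60.22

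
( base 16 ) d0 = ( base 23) 91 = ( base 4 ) 3100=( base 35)5X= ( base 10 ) 208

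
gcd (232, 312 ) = 8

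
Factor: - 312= - 2^3*3^1 *13^1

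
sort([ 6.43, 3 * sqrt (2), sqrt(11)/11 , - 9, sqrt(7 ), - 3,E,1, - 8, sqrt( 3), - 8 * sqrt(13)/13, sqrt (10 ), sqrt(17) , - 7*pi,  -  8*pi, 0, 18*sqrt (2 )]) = [ - 8*pi, - 7 *pi,-9, - 8, - 3, - 8*sqrt( 13 ) /13, 0, sqrt(11 )/11, 1, sqrt( 3),sqrt( 7),  E, sqrt(10 ),sqrt( 17) , 3*sqrt( 2), 6.43,18*sqrt(2) ]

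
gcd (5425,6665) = 155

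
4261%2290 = 1971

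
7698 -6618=1080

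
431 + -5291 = -4860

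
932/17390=466/8695  =  0.05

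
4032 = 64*63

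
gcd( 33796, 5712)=476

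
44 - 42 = 2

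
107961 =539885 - 431924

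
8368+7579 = 15947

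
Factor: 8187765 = 3^1*5^1*19^1*28729^1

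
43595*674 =29383030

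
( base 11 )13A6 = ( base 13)a93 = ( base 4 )130102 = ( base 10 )1810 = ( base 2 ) 11100010010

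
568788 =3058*186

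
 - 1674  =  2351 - 4025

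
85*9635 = 818975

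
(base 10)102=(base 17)60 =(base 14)74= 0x66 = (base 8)146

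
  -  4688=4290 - 8978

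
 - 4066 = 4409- 8475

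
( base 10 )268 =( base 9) 327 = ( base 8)414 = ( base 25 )AI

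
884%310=264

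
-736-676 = -1412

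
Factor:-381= -3^1*127^1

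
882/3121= 882/3121 = 0.28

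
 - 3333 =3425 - 6758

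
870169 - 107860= 762309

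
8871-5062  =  3809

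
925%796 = 129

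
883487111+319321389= 1202808500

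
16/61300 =4/15325 =0.00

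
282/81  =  94/27 = 3.48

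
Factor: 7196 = 2^2*7^1*257^1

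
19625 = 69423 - 49798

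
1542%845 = 697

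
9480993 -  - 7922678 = 17403671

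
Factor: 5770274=2^1*911^1*3167^1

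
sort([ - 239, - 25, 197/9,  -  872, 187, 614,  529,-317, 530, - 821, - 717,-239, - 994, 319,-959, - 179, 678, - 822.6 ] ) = [ - 994, - 959, - 872, - 822.6,  -  821, - 717, - 317, - 239, - 239,  -  179, - 25, 197/9, 187, 319, 529, 530 , 614,678]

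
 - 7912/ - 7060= 1978/1765 = 1.12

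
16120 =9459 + 6661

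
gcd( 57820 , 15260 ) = 140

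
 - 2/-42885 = 2/42885 = 0.00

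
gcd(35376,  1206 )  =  402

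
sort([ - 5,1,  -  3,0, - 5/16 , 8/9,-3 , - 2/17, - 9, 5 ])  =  [ - 9, -5, -3, - 3, - 5/16 , - 2/17,0,  8/9, 1, 5 ] 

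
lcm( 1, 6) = 6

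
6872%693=635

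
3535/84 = 42+1/12 = 42.08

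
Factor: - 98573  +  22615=- 2^1*  163^1*233^1= - 75958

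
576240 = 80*7203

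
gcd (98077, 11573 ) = 1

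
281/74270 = 281/74270 = 0.00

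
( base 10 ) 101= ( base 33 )32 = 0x65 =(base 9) 122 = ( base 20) 51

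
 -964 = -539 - 425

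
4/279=4/279 =0.01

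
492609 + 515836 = 1008445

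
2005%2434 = 2005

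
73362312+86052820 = 159415132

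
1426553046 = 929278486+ 497274560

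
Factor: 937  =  937^1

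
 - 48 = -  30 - 18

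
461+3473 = 3934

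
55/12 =4+7/12 = 4.58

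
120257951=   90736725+29521226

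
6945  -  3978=2967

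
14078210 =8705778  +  5372432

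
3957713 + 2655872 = 6613585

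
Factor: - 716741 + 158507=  - 2^1*3^2*31013^1 =-558234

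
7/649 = 7/649=0.01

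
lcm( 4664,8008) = 424424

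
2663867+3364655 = 6028522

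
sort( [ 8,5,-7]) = [ - 7, 5,8]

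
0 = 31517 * 0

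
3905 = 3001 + 904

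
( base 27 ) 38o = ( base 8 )4573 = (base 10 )2427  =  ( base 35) 1yc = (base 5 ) 34202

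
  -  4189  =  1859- 6048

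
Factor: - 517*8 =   -  4136  =  -2^3*11^1*47^1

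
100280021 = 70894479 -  - 29385542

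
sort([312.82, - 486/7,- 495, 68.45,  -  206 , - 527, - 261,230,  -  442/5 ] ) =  [ - 527,-495,  -  261,- 206,-442/5, - 486/7, 68.45, 230,312.82] 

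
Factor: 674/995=2^1*5^( - 1)*199^( - 1) * 337^1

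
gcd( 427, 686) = 7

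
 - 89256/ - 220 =405 + 39/55 = 405.71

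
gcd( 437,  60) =1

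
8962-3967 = 4995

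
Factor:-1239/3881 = - 3^1*7^1*59^1*3881^ (-1 )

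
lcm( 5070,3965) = 309270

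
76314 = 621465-545151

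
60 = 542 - 482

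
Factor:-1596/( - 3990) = 2/5 =2^1 * 5^(-1)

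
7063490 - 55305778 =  - 48242288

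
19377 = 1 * 19377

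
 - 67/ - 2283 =67/2283 = 0.03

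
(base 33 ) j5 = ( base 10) 632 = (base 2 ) 1001111000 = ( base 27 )nb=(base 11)525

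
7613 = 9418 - 1805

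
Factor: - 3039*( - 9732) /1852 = 7393887/463 = 3^2*463^( - 1 ) * 811^1*1013^1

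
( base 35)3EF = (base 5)113210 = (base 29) 4s4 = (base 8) 10124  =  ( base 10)4180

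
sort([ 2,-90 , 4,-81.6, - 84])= [ - 90, - 84,  -  81.6, 2, 4 ]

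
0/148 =0=0.00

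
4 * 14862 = 59448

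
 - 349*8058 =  - 2812242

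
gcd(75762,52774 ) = 2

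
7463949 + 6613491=14077440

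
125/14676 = 125/14676 = 0.01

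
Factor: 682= 2^1*11^1*31^1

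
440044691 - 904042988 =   -  463998297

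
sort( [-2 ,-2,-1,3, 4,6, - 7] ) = [ - 7,-2,- 2,  -  1, 3,  4,6 ]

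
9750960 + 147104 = 9898064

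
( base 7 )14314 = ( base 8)7533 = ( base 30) 4B1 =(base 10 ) 3931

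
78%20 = 18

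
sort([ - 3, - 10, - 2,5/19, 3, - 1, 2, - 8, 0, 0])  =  [- 10, - 8, - 3, - 2, - 1 , 0 , 0,5/19, 2 , 3]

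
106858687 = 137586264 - 30727577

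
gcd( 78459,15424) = 1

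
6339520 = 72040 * 88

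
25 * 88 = 2200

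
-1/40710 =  - 1/40710 = -0.00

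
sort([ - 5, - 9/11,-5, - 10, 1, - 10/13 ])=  [-10,  -  5,-5 , - 9/11,-10/13,1 ] 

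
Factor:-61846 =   -  2^1*17^2* 107^1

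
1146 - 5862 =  - 4716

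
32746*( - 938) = -30715748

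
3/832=3/832  =  0.00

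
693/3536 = 693/3536= 0.20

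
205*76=15580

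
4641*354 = 1642914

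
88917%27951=5064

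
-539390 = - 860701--321311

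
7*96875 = 678125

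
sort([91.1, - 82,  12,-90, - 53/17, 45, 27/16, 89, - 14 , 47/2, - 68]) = [-90, - 82, - 68, - 14, - 53/17,27/16,12, 47/2, 45, 89, 91.1 ] 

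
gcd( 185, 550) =5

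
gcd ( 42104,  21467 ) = 1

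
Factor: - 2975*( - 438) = 1303050 =2^1 * 3^1*5^2*7^1*17^1*73^1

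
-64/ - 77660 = 16/19415 =0.00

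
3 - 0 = 3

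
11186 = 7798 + 3388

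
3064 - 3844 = - 780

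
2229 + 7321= 9550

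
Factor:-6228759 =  - 3^1*71^1*29243^1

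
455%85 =30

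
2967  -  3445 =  - 478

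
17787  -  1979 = 15808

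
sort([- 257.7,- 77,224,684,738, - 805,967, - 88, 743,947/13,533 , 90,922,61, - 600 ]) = [-805, - 600, - 257.7,-88 ,  -  77, 61,947/13,90,224, 533, 684,738, 743 , 922,967 ]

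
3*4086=12258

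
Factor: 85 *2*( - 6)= - 2^2*3^1*5^1*17^1= - 1020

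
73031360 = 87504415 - 14473055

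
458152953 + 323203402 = 781356355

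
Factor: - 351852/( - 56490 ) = 218/35=2^1*5^( - 1)*7^( - 1 )*109^1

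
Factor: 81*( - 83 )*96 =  - 2^5*3^5* 83^1 = -645408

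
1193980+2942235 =4136215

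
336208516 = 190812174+145396342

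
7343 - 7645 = -302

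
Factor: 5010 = 2^1*3^1*5^1*167^1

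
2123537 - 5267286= - 3143749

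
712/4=178=178.00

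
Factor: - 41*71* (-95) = 5^1 *19^1*41^1*71^1= 276545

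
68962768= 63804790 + 5157978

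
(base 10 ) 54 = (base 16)36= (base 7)105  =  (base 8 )66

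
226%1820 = 226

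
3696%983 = 747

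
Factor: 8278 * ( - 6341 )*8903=-467325574594 = - 2^1 *17^1 * 29^1*307^1*373^1*4139^1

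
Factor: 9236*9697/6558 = 2^1*3^( - 1)*1093^( - 1 ) * 2309^1*9697^1  =  44780746/3279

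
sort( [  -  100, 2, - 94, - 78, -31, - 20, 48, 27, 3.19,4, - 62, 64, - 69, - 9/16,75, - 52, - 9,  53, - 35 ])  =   [ - 100,  -  94,-78, - 69, - 62,  -  52, - 35 ,-31, - 20, - 9, - 9/16, 2,3.19,4, 27,48, 53,  64, 75]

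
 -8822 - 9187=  - 18009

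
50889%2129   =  1922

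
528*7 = 3696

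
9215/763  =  9215/763   =  12.08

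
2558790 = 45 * 56862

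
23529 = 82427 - 58898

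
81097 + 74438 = 155535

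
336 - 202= 134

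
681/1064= 681/1064  =  0.64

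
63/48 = 1 + 5/16 = 1.31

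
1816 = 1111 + 705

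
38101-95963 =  - 57862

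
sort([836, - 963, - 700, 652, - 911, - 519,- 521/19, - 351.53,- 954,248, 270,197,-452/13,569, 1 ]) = [-963,-954, - 911,  -  700, - 519,-351.53, - 452/13, - 521/19, 1, 197, 248,270,569,652,836 ]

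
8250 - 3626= 4624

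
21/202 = 21/202=0.10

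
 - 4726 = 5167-9893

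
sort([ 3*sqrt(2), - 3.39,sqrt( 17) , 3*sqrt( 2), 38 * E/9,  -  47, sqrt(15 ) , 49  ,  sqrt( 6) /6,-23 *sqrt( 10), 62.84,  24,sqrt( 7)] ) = [  -  23*sqrt ( 10),-47, - 3.39,sqrt ( 6)/6,sqrt ( 7),sqrt (15) , sqrt ( 17), 3*sqrt ( 2 ),3*sqrt(2 ),38*E/9,24,49,62.84]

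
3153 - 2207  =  946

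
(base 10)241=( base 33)7a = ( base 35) 6v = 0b11110001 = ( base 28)8h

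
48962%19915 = 9132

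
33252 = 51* 652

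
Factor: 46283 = 31^1*1493^1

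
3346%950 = 496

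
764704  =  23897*32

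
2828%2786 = 42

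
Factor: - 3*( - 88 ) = 2^3*3^1*11^1=264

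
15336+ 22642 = 37978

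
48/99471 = 16/33157= 0.00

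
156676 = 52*3013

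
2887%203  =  45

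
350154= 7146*49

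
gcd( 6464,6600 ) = 8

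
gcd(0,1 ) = 1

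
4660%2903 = 1757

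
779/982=779/982 = 0.79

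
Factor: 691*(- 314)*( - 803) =174230122 = 2^1*11^1*73^1*157^1*691^1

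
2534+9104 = 11638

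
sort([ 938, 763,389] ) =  [ 389, 763,938]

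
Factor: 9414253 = 19^1 * 467^1*1061^1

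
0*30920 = 0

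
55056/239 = 55056/239 = 230.36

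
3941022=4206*937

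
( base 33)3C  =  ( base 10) 111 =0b1101111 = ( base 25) 4b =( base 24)4f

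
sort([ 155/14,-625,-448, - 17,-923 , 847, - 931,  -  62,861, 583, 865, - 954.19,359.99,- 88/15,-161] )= [ - 954.19, - 931, - 923 ,- 625,  -  448,- 161, - 62,-17, - 88/15 , 155/14, 359.99, 583,847, 861, 865]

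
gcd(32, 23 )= 1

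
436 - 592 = - 156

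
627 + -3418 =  - 2791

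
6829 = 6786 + 43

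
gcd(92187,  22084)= 1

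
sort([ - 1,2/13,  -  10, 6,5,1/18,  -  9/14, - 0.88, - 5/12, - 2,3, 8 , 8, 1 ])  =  [-10, - 2, - 1,  -  0.88,-9/14,  -  5/12, 1/18,  2/13,1,  3,  5, 6,8,8 ] 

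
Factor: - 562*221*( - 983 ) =2^1 * 13^1 * 17^1 * 281^1*983^1 =122090566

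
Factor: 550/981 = 2^1*3^( - 2)*5^2*11^1 * 109^( - 1 ) 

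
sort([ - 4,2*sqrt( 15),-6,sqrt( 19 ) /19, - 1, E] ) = [ - 6, - 4, - 1 , sqrt( 19)/19,E , 2*sqrt(15)] 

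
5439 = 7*777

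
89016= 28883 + 60133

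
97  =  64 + 33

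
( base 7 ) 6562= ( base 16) 92b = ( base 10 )2347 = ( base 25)3im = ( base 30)2i7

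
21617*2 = 43234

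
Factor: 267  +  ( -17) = 2^1*5^3 = 250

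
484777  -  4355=480422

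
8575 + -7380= 1195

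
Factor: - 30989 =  - 7^1*19^1*233^1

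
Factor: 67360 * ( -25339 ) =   -  1706835040=- 2^5 *5^1*421^1 * 25339^1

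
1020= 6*170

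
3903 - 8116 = -4213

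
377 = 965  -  588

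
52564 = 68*773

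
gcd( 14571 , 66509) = 1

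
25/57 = 25/57= 0.44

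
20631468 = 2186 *9438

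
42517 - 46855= - 4338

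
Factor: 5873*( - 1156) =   -  6789188  =  - 2^2 * 7^1*17^2 * 839^1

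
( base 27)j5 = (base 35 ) ES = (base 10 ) 518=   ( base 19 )185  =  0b1000000110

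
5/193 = 5/193 = 0.03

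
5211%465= 96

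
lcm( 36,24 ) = 72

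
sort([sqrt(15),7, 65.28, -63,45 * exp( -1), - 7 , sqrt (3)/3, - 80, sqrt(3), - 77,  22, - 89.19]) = [- 89.19, - 80, - 77, - 63,  -  7, sqrt(3) /3, sqrt(3),sqrt(15), 7, 45 *exp( - 1 ),22, 65.28]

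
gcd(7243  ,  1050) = 1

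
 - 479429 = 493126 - 972555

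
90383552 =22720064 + 67663488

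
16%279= 16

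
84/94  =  42/47 = 0.89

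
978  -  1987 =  - 1009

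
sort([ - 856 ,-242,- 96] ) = [ -856, - 242, - 96] 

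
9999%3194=417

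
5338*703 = 3752614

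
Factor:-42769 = -19^1*2251^1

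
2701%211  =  169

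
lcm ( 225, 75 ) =225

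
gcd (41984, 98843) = 1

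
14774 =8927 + 5847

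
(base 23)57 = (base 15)82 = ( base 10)122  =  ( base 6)322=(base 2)1111010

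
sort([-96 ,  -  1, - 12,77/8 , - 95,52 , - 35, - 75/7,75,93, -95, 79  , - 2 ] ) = [ - 96,- 95, - 95, - 35,-12, - 75/7,-2, - 1, 77/8,52,75 , 79, 93 ]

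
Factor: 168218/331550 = 5^( - 2)*19^( - 1)*241^1 = 241/475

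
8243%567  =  305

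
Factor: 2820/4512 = 5/8=2^( - 3 )*5^1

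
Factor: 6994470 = 2^1*3^1*5^1*7^1*19^1*1753^1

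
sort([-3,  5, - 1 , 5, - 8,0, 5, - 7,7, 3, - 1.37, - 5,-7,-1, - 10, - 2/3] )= [ - 10,- 8 , - 7, - 7,  -  5,-3, - 1.37, - 1,-1 , - 2/3, 0,3, 5,5,5,7 ] 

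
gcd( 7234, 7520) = 2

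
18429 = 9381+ 9048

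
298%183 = 115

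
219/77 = 219/77=2.84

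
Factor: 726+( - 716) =10 = 2^1*5^1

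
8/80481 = 8/80481 = 0.00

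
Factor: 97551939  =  3^1*149^1*229^1*953^1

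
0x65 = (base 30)3B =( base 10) 101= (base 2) 1100101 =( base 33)32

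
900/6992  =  225/1748 = 0.13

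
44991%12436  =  7683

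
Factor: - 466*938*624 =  - 272755392 =- 2^6  *3^1*7^1*13^1*67^1* 233^1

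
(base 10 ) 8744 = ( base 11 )662a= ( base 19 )1544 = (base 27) BQN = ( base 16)2228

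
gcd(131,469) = 1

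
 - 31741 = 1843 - 33584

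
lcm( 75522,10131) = 830742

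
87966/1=87966 = 87966.00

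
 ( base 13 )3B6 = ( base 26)p6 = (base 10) 656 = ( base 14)34C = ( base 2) 1010010000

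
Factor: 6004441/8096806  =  2^( - 1)*59^( - 2) *1163^(-1 )*1291^1 * 4651^1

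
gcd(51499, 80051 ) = 1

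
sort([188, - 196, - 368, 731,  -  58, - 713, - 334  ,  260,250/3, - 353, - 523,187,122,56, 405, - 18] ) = [  -  713 , - 523, - 368, - 353, - 334 , - 196, - 58, - 18, 56, 250/3,122 , 187,188 , 260 , 405, 731] 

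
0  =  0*1786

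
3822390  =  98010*39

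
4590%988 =638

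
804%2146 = 804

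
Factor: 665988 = 2^2*3^1*19^1*23^1*127^1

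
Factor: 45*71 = 3195 =3^2*5^1*71^1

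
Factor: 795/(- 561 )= - 265/187= - 5^1*11^ ( - 1) * 17^( - 1) * 53^1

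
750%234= 48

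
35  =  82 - 47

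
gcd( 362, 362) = 362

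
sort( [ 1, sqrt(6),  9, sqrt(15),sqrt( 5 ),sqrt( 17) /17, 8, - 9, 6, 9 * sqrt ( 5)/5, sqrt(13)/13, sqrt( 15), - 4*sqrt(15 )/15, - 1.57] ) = [ - 9, - 1.57, - 4*sqrt( 15)/15,  sqrt(17)/17,  sqrt( 13)/13,1, sqrt( 5 ),sqrt( 6), sqrt(15),  sqrt(15),9*sqrt(5)/5 , 6 , 8, 9] 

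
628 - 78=550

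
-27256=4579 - 31835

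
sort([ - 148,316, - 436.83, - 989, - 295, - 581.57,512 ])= [ - 989, - 581.57, - 436.83, - 295,  -  148,316,512] 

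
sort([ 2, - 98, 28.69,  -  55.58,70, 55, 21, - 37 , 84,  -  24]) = [ - 98, - 55.58, - 37, - 24, 2, 21, 28.69, 55,70,84 ] 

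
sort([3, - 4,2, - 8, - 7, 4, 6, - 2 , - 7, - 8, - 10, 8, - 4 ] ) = [ - 10, - 8, - 8,-7, - 7,-4,-4, - 2,2,3, 4,6,8]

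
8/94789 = 8/94789 = 0.00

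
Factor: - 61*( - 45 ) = 2745=3^2 * 5^1 * 61^1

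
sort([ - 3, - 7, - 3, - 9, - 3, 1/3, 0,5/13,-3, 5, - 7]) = [ - 9 , - 7, - 7, - 3, - 3, - 3, - 3,0,1/3,5/13,5]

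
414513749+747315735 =1161829484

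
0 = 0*2311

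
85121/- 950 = -85121/950 =- 89.60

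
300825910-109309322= 191516588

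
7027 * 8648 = 60769496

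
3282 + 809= 4091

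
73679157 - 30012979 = 43666178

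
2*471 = 942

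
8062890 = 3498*2305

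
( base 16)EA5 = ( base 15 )119e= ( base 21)8AB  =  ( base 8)7245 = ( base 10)3749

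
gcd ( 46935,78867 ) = 9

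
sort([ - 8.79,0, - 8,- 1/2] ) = [ - 8.79, - 8, - 1/2,0] 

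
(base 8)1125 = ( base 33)I3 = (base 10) 597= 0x255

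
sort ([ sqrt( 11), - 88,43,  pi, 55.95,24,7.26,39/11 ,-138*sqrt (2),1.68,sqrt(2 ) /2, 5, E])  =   [ - 138*sqrt(2 ),-88,sqrt(2)/2,  1.68,  E,  pi,sqrt(11 ),39/11, 5, 7.26, 24, 43,55.95] 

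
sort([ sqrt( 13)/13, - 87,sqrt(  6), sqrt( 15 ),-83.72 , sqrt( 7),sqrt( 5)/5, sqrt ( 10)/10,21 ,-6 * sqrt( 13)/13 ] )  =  [-87, - 83.72,  -  6*sqrt( 13 ) /13, sqrt( 13)/13, sqrt( 10)/10, sqrt( 5 )/5, sqrt( 6), sqrt ( 7),sqrt(15),21]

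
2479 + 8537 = 11016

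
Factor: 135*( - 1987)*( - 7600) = 2^4*3^3*5^3*19^1  *1987^1 =2038662000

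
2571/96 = 857/32  =  26.78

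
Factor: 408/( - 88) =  - 51/11 = -3^1* 11^( - 1 )*17^1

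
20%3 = 2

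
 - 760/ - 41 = 760/41 = 18.54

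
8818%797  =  51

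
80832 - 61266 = 19566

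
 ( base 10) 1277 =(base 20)33H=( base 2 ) 10011111101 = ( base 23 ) 29c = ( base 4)103331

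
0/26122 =0 = 0.00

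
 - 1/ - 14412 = 1/14412 = 0.00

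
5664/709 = 7 + 701/709 = 7.99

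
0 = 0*919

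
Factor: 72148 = 2^2*17^1*1061^1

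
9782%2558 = 2108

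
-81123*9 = -730107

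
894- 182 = 712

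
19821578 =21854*907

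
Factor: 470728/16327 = 16232/563  =  2^3*563^( - 1 )*2029^1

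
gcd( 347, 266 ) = 1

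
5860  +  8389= 14249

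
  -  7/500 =  -  7/500 = - 0.01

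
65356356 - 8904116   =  56452240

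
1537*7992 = 12283704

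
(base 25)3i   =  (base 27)3c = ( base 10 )93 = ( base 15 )63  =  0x5d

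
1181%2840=1181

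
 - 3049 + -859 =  - 3908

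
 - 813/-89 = 9 + 12/89 = 9.13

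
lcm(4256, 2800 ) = 106400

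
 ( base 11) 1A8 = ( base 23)a9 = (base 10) 239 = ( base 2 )11101111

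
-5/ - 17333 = 5/17333 = 0.00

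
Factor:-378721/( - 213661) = 7^1*59^1*233^ ( -1 ) = 413/233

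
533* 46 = 24518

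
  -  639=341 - 980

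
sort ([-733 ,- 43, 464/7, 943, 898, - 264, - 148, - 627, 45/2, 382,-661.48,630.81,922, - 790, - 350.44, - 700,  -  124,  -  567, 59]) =[ -790, - 733, - 700, - 661.48,- 627,  -  567, - 350.44, - 264,-148, -124, - 43, 45/2, 59,464/7, 382,630.81 , 898, 922,943 ]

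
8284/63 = 131 + 31/63  =  131.49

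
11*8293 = 91223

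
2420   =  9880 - 7460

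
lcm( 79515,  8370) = 159030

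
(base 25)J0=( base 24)JJ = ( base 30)fp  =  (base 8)733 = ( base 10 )475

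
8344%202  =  62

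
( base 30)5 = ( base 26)5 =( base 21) 5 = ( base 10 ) 5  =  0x5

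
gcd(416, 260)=52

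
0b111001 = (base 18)33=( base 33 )1o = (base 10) 57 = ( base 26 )25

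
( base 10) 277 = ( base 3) 101021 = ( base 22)CD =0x115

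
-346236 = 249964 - 596200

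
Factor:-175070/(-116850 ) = 3^(-1 )* 5^ ( -1 )*7^1 * 19^(-1 )*61^1 = 427/285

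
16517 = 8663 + 7854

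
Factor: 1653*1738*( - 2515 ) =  - 7225378710 = - 2^1*3^1*5^1*11^1*19^1*29^1*79^1*503^1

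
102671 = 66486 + 36185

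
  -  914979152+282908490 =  - 632070662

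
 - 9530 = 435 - 9965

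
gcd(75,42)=3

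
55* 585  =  32175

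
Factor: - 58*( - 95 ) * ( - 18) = -99180= -2^2* 3^2 * 5^1* 19^1*29^1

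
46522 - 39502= 7020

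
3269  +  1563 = 4832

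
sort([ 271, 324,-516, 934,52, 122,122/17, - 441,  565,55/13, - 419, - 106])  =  [ - 516,-441, - 419, - 106,55/13,122/17 , 52 , 122, 271 , 324 , 565, 934]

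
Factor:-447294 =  - 2^1*3^1  *127^1*587^1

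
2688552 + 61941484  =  64630036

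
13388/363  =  36 + 320/363 = 36.88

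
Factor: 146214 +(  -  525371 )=-379157^1 = - 379157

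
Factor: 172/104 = 2^ ( - 1)*13^( - 1)* 43^1 = 43/26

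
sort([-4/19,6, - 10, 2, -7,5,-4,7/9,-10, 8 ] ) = [- 10, -10,  -  7, -4,-4/19,7/9,2,5,6,8 ]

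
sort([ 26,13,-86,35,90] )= [-86,13, 26,35, 90 ] 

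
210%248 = 210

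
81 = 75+6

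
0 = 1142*0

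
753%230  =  63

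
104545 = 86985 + 17560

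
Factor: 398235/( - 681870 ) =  - 2^( - 1 )*7^( - 1) * 17^( - 1 ) *139^1 = - 139/238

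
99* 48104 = 4762296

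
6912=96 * 72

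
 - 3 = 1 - 4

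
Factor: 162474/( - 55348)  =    -  2^ ( - 1 ) * 3^1*13^1*101^(-1 ) * 137^( - 1)*2083^1 =- 81237/27674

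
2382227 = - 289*(-8243 )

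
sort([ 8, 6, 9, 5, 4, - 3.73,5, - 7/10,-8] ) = [ - 8, -3.73, - 7/10, 4,5, 5,6, 8,9]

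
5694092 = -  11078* ( -514 )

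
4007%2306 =1701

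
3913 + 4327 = 8240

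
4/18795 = 4/18795 =0.00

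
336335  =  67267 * 5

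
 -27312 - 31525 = -58837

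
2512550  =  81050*31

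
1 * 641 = 641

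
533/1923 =533/1923 = 0.28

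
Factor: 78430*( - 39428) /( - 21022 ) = 2^2*5^1 * 11^1*31^1*457^( - 1)*9857^1 =67224740/457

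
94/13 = 94/13 = 7.23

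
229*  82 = 18778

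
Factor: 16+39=5^1*11^1 = 55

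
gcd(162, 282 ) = 6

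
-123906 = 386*( - 321)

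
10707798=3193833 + 7513965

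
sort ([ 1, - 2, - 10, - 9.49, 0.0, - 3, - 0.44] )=[ - 10, - 9.49, - 3, - 2, - 0.44,0.0,1] 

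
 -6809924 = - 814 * 8366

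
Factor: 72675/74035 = 855/871 = 3^2*5^1*13^( - 1)*19^1*67^( - 1)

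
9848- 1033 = 8815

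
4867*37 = 180079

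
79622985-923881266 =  - 844258281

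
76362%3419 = 1144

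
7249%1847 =1708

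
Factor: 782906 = 2^1*391453^1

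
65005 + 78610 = 143615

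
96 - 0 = 96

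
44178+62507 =106685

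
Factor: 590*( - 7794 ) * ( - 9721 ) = 44701629660 = 2^2*3^2 * 5^1 *59^1 *433^1*9721^1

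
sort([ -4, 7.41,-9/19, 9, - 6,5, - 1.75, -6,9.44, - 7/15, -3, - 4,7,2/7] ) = [- 6,  -  6, - 4,-4,  -  3, - 1.75, - 9/19, - 7/15,2/7,5,7,7.41, 9, 9.44]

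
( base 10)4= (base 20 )4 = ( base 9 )4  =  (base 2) 100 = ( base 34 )4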